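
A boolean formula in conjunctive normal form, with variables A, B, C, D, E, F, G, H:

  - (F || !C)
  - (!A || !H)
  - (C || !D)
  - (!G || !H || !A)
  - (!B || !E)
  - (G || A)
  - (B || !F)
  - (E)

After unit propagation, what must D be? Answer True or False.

False

(E) is a unit clause: E = True.
(!E || !B): since E = True, the clause reduces to (!B). B = False.
In (B || !F), B is now false; !F must hold, so F = False.
(!C || F): since F = False, the clause reduces to (!C). C = False.
(C || !D) with C = False leaves only !D, so D = False.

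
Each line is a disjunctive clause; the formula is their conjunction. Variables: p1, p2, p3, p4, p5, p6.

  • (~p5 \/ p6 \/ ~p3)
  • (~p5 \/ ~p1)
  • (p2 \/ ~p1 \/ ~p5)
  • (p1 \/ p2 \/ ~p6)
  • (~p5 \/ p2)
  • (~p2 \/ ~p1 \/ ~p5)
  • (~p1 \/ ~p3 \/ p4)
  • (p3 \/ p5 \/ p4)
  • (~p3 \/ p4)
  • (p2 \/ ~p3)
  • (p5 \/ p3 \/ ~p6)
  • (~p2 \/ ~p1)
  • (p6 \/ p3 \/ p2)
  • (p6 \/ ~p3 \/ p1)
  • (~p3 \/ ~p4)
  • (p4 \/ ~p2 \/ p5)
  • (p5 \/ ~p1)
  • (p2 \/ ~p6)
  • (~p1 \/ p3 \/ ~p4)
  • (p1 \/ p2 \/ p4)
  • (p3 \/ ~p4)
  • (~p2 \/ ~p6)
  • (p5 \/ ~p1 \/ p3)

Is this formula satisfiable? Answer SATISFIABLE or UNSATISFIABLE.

SATISFIABLE

Try p1 = False.
Set p2 = True and propagate.
  then p6 is forced to False.
  then p3 is forced to False.
  then p4 is forced to False.
  then p5 is forced to True.
So p1=0, p2=1, p3=0, p4=0, p5=1, p6=0 is a satisfying assignment.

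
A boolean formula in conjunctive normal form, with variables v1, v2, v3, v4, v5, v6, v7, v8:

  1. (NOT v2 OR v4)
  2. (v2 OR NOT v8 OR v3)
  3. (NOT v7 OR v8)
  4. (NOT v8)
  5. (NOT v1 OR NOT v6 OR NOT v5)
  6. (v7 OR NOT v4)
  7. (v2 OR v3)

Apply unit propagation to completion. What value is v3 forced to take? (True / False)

(NOT v8) stands alone — v8 = False.
(v8 OR NOT v7) with v8 = False leaves only NOT v7, so v7 = False.
(NOT v4 OR v7): since v7 = False, the clause reduces to (NOT v4). v4 = False.
(NOT v2 OR v4): since v4 = False, the clause reduces to (NOT v2). v2 = False.
(v2 OR v3): since v2 = False, the clause reduces to (v3). v3 = True.

True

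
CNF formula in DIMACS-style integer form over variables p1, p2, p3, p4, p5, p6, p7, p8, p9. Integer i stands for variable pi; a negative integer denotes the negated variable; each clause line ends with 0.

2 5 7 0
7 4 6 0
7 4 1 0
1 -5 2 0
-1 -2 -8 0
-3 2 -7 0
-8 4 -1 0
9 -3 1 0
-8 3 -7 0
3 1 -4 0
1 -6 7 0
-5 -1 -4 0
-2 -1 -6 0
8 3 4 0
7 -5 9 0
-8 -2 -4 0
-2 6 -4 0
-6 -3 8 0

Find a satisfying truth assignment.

p1=T, p2=T, p3=T, p4=F, p5=T, p6=F, p7=T, p8=F, p9=F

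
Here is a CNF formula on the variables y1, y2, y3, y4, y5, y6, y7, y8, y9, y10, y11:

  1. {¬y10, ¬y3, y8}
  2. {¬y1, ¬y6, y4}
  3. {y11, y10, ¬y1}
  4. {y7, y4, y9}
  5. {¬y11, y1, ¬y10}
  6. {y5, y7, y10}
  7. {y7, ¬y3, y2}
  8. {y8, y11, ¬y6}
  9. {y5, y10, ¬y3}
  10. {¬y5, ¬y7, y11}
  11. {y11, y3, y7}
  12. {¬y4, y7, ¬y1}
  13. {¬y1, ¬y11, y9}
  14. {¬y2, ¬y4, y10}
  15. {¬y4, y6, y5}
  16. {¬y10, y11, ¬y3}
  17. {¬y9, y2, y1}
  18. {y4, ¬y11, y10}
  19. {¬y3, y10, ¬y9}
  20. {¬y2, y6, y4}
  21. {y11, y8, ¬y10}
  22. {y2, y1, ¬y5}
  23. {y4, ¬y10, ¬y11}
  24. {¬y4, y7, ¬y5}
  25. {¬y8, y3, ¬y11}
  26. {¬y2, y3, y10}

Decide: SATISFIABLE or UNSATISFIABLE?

SATISFIABLE

Set y1 = True and propagate.
Try y2 = False.
For the remaining variables, y3 = False, y4 = True, y5 = False, y6 = True, y7 = True, y8 = False, y9 = True, y10 = False, y11 = True works.
Every clause has at least one true literal under this assignment.
So y1=True, y2=False, y3=False, y4=True, y5=False, y6=True, y7=True, y8=False, y9=True, y10=False, y11=True is a satisfying assignment.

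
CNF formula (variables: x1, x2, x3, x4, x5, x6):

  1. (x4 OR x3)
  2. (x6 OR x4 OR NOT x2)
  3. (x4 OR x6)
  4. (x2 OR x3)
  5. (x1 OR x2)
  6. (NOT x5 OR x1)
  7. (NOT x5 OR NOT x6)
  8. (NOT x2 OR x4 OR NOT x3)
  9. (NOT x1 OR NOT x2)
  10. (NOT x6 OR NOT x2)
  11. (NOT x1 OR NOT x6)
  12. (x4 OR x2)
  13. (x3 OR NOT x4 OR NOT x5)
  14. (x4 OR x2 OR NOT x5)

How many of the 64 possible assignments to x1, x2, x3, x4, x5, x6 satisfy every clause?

4

The models are:
  x1=F x2=T x3=F x4=T x5=F x6=F
  x1=F x2=T x3=T x4=T x5=F x6=F
  x1=T x2=F x3=T x4=T x5=F x6=F
  x1=T x2=F x3=T x4=T x5=T x6=F
Count: 4.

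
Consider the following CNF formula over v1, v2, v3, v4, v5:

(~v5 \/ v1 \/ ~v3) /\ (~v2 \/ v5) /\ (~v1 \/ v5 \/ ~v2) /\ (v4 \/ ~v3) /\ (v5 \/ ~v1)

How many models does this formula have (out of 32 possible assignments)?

13

Split on v5, then v1.
  v5=T, v1=T: v2 free; 3 ways for (v3,v4) × 2^1 = 6.
  v5=T, v1=F: remaining (v2,v3,v4) ∈ {(F,F,F); (F,F,T); (T,F,F); (T,F,T)} — 4.
  v5=F, v1=T: a clause becomes empty — 0.
  v5=F, v1=F: remaining (v2,v3,v4) ∈ {(F,F,F); (F,F,T); (F,T,T)} — 3.
Total: 6 + 4 + 0 + 3 = 13.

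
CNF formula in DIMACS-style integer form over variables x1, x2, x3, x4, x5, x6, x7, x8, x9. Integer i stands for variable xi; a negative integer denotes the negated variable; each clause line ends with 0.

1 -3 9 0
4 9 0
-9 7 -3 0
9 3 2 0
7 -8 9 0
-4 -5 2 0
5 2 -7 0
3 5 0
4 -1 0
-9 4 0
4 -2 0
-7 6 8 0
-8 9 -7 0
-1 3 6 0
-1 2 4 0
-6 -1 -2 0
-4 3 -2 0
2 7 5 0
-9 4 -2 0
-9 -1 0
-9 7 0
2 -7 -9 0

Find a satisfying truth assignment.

x1=False, x2=True, x3=True, x4=True, x5=True, x6=False, x7=True, x8=True, x9=True

Check each clause:
  1. (~x3 | x9 | x1) — x9 is true.
  2. (x4 | x9) — x9 is true.
  3. (~x3 | ~x9 | x7) — x7 is true.
  4. (x3 | x2 | x9) — x9 is true.
  5. (x7 | ~x8 | x9) — x9 is true.
  6. (~x4 | x2 | ~x5) — x2 is true.
  7. (~x7 | x5 | x2) — x2 is true.
  8. (x5 | x3) — x3 is true.
  9. (x4 | ~x1) — x4 is true.
  10. (x4 | ~x9) — x4 is true.
  11. (~x2 | x4) — x4 is true.
  12. (x8 | ~x7 | x6) — x8 is true.
  13. (x9 | ~x8 | ~x7) — x9 is true.
  14. (x6 | ~x1 | x3) — x3 is true.
  15. (x2 | ~x1 | x4) — x2 is true.
  16. (~x6 | ~x2 | ~x1) — ~x6 is true.
  17. (x3 | ~x2 | ~x4) — x3 is true.
  18. (x5 | x7 | x2) — x2 is true.
  19. (~x9 | ~x2 | x4) — x4 is true.
  20. (~x9 | ~x1) — ~x1 is true.
  21. (~x9 | x7) — x7 is true.
  22. (~x7 | x2 | ~x9) — x2 is true.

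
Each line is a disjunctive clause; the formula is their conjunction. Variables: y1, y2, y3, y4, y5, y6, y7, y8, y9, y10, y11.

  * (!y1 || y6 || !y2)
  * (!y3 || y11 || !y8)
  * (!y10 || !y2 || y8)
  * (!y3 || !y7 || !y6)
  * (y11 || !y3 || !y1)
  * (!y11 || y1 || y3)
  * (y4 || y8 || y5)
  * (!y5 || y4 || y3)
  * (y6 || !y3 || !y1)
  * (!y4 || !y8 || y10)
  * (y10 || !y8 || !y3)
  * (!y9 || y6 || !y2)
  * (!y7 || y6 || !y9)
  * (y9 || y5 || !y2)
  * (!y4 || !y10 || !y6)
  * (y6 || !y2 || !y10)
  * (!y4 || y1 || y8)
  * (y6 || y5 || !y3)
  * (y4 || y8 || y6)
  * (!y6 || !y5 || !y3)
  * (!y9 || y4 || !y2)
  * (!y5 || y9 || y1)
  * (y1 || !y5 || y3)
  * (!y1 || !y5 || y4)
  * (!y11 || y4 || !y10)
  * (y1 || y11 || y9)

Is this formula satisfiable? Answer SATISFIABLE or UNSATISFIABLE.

y2 occurs only negated in the remaining clauses — set y2 = False.
y7 occurs only negated in the remaining clauses — set y7 = False.
Try y1 = True.
Branch on y3: take y3 = False.
Branch on y4: take y4 = True.
For the remaining variables, y5 = True, y6 = False, y8 = False, y9 = False, y10 = True, y11 = False works.
Every clause has at least one true literal under this assignment.
So y1=True, y2=False, y3=False, y4=True, y5=True, y6=False, y7=False, y8=False, y9=False, y10=True, y11=False is a satisfying assignment.

SATISFIABLE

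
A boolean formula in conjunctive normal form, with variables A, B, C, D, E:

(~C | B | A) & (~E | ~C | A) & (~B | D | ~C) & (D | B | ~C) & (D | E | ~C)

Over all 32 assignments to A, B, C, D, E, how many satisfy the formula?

21

Case analysis on C and B:
  C=T, B=T: remaining (A,D,E) ∈ {(F,T,F); (T,T,F); (T,T,T)} — 3.
  C=T, B=F: remaining (A,D,E) ∈ {(T,T,F); (T,T,T)} — 2.
  C=F, B=T: A, D, E free → 2^3 = 8.
  C=F, B=F: A, D, E free → 2^3 = 8.
Total: 3 + 2 + 8 + 8 = 21.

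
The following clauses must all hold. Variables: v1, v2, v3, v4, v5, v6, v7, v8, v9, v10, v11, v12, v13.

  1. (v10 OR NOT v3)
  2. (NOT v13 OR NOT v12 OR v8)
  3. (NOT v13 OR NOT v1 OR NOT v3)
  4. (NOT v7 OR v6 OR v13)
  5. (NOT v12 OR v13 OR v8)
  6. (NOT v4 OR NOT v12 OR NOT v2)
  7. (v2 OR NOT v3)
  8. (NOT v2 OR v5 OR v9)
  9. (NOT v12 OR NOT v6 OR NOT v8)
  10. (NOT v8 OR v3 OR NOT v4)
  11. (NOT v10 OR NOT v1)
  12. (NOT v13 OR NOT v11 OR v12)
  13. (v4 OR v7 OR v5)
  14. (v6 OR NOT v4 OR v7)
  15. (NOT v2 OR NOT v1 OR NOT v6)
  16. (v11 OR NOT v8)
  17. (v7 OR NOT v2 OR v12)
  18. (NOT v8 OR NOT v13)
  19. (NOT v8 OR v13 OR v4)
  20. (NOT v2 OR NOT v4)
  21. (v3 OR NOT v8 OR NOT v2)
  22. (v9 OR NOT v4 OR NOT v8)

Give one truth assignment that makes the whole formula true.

v1 occurs only negated in the remaining clauses — set v1 = False.
v9 occurs only positively in the remaining clauses — set v9 = True.
Try v2 = True.
  then v4 is forced to False.
Set v3 = False and propagate.
  then v8 is forced to False.
The remaining clauses are satisfied by v5 = False, v6 = True, v7 = True, v10 = True, v11 = False, v12 = False, v13 = True.

v1=F, v2=T, v3=F, v4=F, v5=F, v6=T, v7=T, v8=F, v9=T, v10=T, v11=F, v12=F, v13=T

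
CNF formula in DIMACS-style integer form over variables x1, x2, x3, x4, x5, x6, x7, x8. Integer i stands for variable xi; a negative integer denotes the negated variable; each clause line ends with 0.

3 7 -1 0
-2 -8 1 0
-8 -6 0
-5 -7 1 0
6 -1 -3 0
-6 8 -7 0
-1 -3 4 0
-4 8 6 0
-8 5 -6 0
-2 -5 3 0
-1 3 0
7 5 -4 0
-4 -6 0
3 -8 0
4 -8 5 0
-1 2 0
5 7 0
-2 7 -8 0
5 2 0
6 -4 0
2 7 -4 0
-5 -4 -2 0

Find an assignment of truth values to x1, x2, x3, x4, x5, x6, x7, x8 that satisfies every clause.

Set x1 = False and propagate.
Branch on x2: take x2 = True.
  then x8 is forced to False.
Try x3 = True.
For the remaining variables, x4 = False, x5 = False, x6 = False, x7 = True works.

x1=0  x2=1  x3=1  x4=0  x5=0  x6=0  x7=1  x8=0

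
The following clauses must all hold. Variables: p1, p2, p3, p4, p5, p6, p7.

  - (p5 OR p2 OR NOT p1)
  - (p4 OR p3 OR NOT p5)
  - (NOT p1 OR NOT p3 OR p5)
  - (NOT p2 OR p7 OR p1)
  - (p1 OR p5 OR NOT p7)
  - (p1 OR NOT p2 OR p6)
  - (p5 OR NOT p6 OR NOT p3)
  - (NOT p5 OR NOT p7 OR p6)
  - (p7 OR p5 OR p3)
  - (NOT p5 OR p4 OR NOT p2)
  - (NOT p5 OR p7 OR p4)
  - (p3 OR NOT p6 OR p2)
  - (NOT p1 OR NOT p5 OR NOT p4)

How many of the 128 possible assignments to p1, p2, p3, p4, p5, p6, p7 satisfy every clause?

14

Case analysis on p5 and p1:
  p5=1, p1=1: remaining (p2,p3,p4,p6,p7) ∈ {(0,1,0,1,1)} — 1.
  p5=1, p1=0: 7 of the 32 assignments to (p2,p3,p4,p6,p7) work.
  p5=0, p1=1: remaining (p2,p3,p4,p6,p7) ∈ {(1,0,0,0,1); (1,0,0,1,1); (1,0,1,0,1); (1,0,1,1,1)} — 4.
  p5=0, p1=0: remaining (p2,p3,p4,p6,p7) ∈ {(0,1,0,0,0); (0,1,1,0,0)} — 2.
Total: 1 + 7 + 4 + 2 = 14.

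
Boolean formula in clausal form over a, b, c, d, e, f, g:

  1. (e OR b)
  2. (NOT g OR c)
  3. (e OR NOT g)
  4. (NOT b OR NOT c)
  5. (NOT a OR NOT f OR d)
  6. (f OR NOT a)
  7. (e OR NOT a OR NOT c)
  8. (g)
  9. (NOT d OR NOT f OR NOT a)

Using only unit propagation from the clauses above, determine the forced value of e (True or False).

True

Unit clause (g) sets g = True.
In (NOT g OR c), NOT g is now false; c must hold, so c = True.
From (e OR NOT g) and g = True: e = True.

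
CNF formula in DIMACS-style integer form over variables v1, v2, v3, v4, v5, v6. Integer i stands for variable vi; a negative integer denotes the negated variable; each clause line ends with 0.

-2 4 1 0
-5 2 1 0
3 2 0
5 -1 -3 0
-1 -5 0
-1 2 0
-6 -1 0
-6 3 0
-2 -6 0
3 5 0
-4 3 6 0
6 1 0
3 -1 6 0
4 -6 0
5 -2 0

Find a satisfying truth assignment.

v1=F, v2=F, v3=T, v4=T, v5=F, v6=T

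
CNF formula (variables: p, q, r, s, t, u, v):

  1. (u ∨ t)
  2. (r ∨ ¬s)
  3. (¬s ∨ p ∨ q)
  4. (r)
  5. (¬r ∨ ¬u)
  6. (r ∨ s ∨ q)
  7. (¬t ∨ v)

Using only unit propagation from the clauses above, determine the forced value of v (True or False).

(r) is a unit clause: r = True.
From (¬u ∨ ¬r) and r = True: u = False.
(t ∨ u): since u = False, the clause reduces to (t). t = True.
From (¬t ∨ v) and t = True: v = True.

True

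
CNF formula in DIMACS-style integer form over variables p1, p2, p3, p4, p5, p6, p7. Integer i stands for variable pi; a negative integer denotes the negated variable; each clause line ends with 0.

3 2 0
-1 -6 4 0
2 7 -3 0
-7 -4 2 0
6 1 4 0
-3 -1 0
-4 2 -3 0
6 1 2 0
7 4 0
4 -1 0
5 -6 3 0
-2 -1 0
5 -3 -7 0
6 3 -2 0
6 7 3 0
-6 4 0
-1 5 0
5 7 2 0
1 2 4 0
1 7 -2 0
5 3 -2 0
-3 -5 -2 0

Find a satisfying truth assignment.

p1=0, p2=1, p3=0, p4=1, p5=1, p6=1, p7=1

Check each clause:
  1. {p3, p2} — p2 is true.
  2. {¬p6, ¬p1, p4} — p4 is true.
  3. {¬p3, p7, p2} — p2 is true.
  4. {¬p7, ¬p4, p2} — p2 is true.
  5. {p1, p6, p4} — p4 is true.
  6. {¬p3, ¬p1} — ¬p3 is true.
  7. {¬p3, ¬p4, p2} — p2 is true.
  8. {p1, p6, p2} — p2 is true.
  9. {p4, p7} — p4 is true.
  10. {p4, ¬p1} — p4 is true.
  11. {p5, ¬p6, p3} — p5 is true.
  12. {¬p2, ¬p1} — ¬p1 is true.
  13. {p5, ¬p7, ¬p3} — p5 is true.
  14. {p3, p6, ¬p2} — p6 is true.
  15. {p3, p7, p6} — p6 is true.
  16. {¬p6, p4} — p4 is true.
  17. {p5, ¬p1} — p5 is true.
  18. {p5, p2, p7} — p2 is true.
  19. {p4, p2, p1} — p2 is true.
  20. {p7, ¬p2, p1} — p7 is true.
  21. {¬p2, p5, p3} — p5 is true.
  22. {¬p2, ¬p5, ¬p3} — ¬p3 is true.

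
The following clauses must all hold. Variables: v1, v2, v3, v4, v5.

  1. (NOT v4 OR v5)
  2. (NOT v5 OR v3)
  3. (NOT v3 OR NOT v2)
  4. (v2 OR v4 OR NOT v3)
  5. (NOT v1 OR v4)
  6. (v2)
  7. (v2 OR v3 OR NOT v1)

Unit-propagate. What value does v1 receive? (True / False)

False

Unit clause (v2) sets v2 = True.
In (NOT v2 OR NOT v3), NOT v2 is now false; NOT v3 must hold, so v3 = False.
(NOT v5 OR v3): since v3 = False, the clause reduces to (NOT v5). v5 = False.
In (NOT v4 OR v5), v5 is now false; NOT v4 must hold, so v4 = False.
From (NOT v1 OR v4) and v4 = False: v1 = False.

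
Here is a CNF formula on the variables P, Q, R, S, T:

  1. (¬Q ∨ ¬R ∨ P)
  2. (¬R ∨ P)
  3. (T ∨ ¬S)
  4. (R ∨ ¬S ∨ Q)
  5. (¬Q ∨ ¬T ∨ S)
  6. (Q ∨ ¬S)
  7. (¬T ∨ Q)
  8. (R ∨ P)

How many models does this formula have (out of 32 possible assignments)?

The models are:
  P=1 Q=0 R=0 S=0 T=0
  P=1 Q=0 R=1 S=0 T=0
  P=1 Q=1 R=0 S=0 T=0
  P=1 Q=1 R=0 S=1 T=1
  P=1 Q=1 R=1 S=0 T=0
  P=1 Q=1 R=1 S=1 T=1
Count: 6.

6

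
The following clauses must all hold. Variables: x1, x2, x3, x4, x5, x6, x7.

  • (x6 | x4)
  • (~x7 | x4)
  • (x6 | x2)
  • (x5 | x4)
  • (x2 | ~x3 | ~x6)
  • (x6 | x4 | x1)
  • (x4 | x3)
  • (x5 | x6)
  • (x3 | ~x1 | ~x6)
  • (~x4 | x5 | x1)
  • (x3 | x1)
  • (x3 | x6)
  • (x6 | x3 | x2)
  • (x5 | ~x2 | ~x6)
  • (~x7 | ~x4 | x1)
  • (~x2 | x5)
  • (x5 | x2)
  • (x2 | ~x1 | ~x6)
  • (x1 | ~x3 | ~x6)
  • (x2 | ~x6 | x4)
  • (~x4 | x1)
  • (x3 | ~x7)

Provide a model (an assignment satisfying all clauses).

x1 = 1, x2 = 1, x3 = 1, x4 = 1, x5 = 1, x6 = 1, x7 = 1

Check each clause:
  1. (x4 | x6) — x4 is true.
  2. (~x7 | x4) — x4 is true.
  3. (x2 | x6) — x2 is true.
  4. (x4 | x5) — x4 is true.
  5. (x2 | ~x3 | ~x6) — x2 is true.
  6. (x4 | x1 | x6) — x1 is true.
  7. (x3 | x4) — x3 is true.
  8. (x5 | x6) — x5 is true.
  9. (x3 | ~x1 | ~x6) — x3 is true.
  10. (x1 | ~x4 | x5) — x1 is true.
  11. (x1 | x3) — x1 is true.
  12. (x3 | x6) — x3 is true.
  13. (x2 | x6 | x3) — x2 is true.
  14. (x5 | ~x6 | ~x2) — x5 is true.
  15. (~x4 | x1 | ~x7) — x1 is true.
  16. (x5 | ~x2) — x5 is true.
  17. (x5 | x2) — x2 is true.
  18. (~x6 | ~x1 | x2) — x2 is true.
  19. (~x6 | ~x3 | x1) — x1 is true.
  20. (~x6 | x2 | x4) — x2 is true.
  21. (~x4 | x1) — x1 is true.
  22. (~x7 | x3) — x3 is true.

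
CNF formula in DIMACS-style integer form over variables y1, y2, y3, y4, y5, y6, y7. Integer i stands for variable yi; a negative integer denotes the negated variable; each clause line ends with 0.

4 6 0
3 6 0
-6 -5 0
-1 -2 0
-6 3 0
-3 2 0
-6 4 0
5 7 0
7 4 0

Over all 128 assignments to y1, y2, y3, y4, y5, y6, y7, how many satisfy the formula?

4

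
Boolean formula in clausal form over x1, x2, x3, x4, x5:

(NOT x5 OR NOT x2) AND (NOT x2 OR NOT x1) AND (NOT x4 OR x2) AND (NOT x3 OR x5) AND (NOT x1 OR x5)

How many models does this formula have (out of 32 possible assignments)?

7

The models are:
  x1=0 x2=0 x3=0 x4=0 x5=0
  x1=0 x2=0 x3=0 x4=0 x5=1
  x1=0 x2=0 x3=1 x4=0 x5=1
  x1=0 x2=1 x3=0 x4=0 x5=0
  x1=0 x2=1 x3=0 x4=1 x5=0
  x1=1 x2=0 x3=0 x4=0 x5=1
  x1=1 x2=0 x3=1 x4=0 x5=1
Count: 7.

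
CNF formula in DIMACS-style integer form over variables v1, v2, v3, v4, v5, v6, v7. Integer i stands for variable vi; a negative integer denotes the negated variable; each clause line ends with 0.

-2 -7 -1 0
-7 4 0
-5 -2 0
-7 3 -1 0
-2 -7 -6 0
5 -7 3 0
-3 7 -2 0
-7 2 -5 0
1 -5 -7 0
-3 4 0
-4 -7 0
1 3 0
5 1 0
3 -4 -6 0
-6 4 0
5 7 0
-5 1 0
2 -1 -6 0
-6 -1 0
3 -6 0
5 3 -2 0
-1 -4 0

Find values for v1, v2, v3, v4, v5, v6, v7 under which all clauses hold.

v1=T, v2=F, v3=F, v4=F, v5=T, v6=F, v7=F

Pure literal: v6 appears only negated; assign v6 = False.
Set v1 = True and propagate.
  then v4 is forced to False.
  then v7 is forced to False.
  then v3 is forced to False.
  then v5 is forced to True.
  then v2 is forced to False.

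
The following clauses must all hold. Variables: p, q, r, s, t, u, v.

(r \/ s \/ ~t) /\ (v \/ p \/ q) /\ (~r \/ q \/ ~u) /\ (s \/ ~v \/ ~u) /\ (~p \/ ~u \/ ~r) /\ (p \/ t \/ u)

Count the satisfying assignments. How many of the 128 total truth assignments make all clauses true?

60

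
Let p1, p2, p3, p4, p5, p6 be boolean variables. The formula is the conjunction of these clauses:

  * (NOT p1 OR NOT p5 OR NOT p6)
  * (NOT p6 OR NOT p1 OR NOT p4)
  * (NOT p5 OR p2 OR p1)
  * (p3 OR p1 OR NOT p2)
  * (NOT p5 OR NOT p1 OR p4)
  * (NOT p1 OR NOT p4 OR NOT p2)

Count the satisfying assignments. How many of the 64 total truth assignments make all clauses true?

Split on p1, then p2.
  p1=T, p2=T: remaining (p3,p4,p5,p6) ∈ {(F,F,F,F); (F,F,F,T); (T,F,F,F); (T,F,F,T)} — 4.
  p1=T, p2=F: p3 free; 4 ways for (p4,p5,p6) × 2^1 = 8.
  p1=F, p2=T: forces p3=T; p4, p5, p6 free → 2^3 = 8.
  p1=F, p2=F: forces p5=F; p3, p4, p6 free → 2^3 = 8.
Total: 4 + 8 + 8 + 8 = 28.

28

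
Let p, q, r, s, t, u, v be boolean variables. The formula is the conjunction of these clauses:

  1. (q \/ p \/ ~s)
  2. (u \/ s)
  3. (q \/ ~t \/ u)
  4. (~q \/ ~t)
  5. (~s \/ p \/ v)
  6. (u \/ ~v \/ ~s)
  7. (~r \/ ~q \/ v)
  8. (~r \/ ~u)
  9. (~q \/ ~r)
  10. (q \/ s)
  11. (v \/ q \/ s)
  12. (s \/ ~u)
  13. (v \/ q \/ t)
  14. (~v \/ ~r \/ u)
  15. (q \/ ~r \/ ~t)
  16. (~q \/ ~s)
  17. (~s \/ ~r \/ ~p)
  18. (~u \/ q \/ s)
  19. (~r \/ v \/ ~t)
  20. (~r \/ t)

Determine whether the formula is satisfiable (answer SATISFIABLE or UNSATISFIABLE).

SATISFIABLE

Pure literal: r appears only negated; assign r = False.
Branch on p: take p = True.
Try q = False.
  then s is forced to True.
The remaining clauses are satisfied by t = False, u = True, v = True.
So p = True, q = False, r = False, s = True, t = False, u = True, v = True is a satisfying assignment.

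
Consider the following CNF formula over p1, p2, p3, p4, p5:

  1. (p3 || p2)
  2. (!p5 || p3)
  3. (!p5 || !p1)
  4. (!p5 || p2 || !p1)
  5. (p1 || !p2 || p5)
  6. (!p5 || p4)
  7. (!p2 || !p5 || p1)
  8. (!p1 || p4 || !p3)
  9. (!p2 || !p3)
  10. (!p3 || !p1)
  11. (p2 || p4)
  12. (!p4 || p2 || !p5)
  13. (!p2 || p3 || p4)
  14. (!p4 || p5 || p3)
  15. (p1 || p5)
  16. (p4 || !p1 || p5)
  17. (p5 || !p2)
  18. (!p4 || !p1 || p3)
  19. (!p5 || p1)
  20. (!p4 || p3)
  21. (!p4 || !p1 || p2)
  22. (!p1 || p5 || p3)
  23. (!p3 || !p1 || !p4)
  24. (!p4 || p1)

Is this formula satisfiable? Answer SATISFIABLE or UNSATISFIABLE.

p1 = True:
  propagation gives p5=False, p3=False; an empty clause results — contradiction.
p1 = False:
  propagation gives p5=True; an empty clause results — contradiction.
Every branch closes, so no satisfying assignment exists.

UNSATISFIABLE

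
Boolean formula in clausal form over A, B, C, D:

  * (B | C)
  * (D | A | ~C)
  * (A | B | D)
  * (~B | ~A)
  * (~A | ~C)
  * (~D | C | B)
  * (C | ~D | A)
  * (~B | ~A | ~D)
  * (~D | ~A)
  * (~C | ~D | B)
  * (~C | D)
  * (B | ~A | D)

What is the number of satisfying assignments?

2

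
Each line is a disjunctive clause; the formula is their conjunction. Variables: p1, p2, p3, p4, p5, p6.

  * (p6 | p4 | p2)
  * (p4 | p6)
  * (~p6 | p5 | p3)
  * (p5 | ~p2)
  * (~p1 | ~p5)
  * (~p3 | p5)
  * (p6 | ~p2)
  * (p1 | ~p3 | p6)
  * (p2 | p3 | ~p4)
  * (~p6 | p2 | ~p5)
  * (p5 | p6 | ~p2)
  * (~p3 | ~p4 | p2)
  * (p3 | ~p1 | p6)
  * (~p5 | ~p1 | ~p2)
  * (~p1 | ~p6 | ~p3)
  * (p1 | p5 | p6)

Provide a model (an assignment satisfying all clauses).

p1=0, p2=1, p3=0, p4=0, p5=1, p6=1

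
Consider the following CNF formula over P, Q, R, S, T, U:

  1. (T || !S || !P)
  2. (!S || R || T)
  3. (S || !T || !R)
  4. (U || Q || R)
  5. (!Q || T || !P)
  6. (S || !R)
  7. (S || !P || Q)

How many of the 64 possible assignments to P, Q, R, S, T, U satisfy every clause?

26

Split on S, then R.
  S=1, R=1: Q, U free; 3 ways for (P,T) × 2^2 = 12.
  S=1, R=0: P free; 3 ways for (Q,T,U) × 2^1 = 6.
  S=0, R=1: a clause becomes empty — 0.
  S=0, R=0: 8 of the 16 assignments to (P,Q,T,U) work.
Total: 12 + 6 + 0 + 8 = 26.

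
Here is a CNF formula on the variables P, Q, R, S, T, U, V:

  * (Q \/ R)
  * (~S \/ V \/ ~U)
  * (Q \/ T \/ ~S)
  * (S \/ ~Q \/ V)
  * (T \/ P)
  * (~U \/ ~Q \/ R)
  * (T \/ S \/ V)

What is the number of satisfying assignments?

Case analysis on Q and S:
  Q=T, S=T: 15 of the 32 assignments to (P,R,T,U,V) work.
  Q=T, S=F: 9 of the 32 assignments to (P,R,T,U,V) work.
  Q=F, S=T: P free; 3 ways for (R,T,U,V) × 2^1 = 6.
  Q=F, S=F: U free; 5 ways for (P,R,T,V) × 2^1 = 10.
Total: 15 + 9 + 6 + 10 = 40.

40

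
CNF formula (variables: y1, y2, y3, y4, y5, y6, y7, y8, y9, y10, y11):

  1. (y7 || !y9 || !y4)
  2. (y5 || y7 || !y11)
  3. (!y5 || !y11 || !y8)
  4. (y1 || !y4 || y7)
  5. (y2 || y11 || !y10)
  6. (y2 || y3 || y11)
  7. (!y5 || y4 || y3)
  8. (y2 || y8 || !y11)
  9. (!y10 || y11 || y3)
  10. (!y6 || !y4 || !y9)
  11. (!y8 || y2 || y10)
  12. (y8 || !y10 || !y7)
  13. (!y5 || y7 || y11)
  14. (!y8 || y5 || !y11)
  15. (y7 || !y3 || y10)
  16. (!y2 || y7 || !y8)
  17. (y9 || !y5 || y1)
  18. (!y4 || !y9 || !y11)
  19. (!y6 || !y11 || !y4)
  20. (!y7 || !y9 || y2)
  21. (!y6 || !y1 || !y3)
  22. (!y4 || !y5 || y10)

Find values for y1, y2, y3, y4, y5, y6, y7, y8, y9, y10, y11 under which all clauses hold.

y1=True, y2=True, y3=False, y4=False, y5=False, y6=True, y7=True, y8=True, y9=True, y10=False, y11=False

Try y1 = True.
Branch on y2: take y2 = True.
Branch on y3: take y3 = False.
For the remaining variables, y4 = False, y5 = False, y6 = True, y7 = True, y8 = True, y9 = True, y10 = False, y11 = False works.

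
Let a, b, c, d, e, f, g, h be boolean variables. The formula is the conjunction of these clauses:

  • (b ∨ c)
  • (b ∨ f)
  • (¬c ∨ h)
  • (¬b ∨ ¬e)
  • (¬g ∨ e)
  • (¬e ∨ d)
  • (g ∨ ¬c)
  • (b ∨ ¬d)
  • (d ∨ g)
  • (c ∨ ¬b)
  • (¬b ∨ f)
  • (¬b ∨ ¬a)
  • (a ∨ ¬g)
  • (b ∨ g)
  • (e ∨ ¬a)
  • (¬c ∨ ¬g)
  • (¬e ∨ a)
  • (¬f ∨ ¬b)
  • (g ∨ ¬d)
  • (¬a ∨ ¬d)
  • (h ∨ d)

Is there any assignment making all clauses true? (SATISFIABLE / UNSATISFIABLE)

b = True:
  propagation gives e=False, g=False, c=False; an empty clause results — contradiction.
b = False:
  propagation gives c=True, f=True, h=True, g=True; an empty clause results — contradiction.
Every branch closes, so no satisfying assignment exists.

UNSATISFIABLE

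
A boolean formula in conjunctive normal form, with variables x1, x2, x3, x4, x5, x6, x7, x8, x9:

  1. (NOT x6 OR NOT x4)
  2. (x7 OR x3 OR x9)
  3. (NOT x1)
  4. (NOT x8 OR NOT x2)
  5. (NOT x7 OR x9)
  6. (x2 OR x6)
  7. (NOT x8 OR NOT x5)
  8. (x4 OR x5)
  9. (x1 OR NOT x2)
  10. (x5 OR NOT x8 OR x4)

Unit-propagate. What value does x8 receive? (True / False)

False

(NOT x1) is a unit clause: x1 = False.
In (NOT x2 OR x1), x1 is now false; NOT x2 must hold, so x2 = False.
(x2 OR x6) with x2 = False leaves only x6, so x6 = True.
From (NOT x4 OR NOT x6) and x6 = True: x4 = False.
(x5 OR x4) with x4 = False leaves only x5, so x5 = True.
In (NOT x8 OR NOT x5), NOT x5 is now false; NOT x8 must hold, so x8 = False.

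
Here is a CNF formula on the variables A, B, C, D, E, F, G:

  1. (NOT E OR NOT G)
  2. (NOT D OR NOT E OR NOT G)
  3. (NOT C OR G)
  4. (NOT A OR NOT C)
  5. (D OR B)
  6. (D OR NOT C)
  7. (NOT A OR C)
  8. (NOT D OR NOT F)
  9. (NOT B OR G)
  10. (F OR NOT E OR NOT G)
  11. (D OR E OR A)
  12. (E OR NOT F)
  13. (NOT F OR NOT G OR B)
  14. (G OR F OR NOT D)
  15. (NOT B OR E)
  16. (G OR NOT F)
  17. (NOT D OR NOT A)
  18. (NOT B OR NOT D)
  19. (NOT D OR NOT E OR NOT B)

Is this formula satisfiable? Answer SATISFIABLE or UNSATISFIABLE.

SATISFIABLE

Set A = False and propagate.
Branch on B: take B = False.
  then D is forced to True.
  then F is forced to False.
  then G is forced to True.
  then E is forced to False.
C is now unconstrained; take C = False.
Every clause has at least one true literal under this assignment.
So A=0  B=0  C=0  D=1  E=0  F=0  G=1 is a satisfying assignment.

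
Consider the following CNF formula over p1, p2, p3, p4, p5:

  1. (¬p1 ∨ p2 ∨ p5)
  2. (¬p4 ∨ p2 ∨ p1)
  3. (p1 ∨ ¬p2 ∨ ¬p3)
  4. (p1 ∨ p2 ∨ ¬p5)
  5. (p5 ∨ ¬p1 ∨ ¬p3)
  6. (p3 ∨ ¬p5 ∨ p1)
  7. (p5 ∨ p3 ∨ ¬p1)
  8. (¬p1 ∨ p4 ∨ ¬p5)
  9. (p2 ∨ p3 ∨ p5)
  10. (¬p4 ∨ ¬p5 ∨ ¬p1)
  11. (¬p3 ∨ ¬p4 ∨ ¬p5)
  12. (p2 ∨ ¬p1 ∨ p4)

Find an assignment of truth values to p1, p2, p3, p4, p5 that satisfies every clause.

p1=F  p2=F  p3=T  p4=F  p5=F

Check each clause:
  1. (p2 ∨ p5 ∨ ¬p1) — ¬p1 is true.
  2. (p2 ∨ ¬p4 ∨ p1) — ¬p4 is true.
  3. (p1 ∨ ¬p3 ∨ ¬p2) — ¬p2 is true.
  4. (¬p5 ∨ p1 ∨ p2) — ¬p5 is true.
  5. (¬p1 ∨ ¬p3 ∨ p5) — ¬p1 is true.
  6. (p1 ∨ p3 ∨ ¬p5) — p3 is true.
  7. (¬p1 ∨ p5 ∨ p3) — p3 is true.
  8. (p4 ∨ ¬p5 ∨ ¬p1) — ¬p5 is true.
  9. (p5 ∨ p2 ∨ p3) — p3 is true.
  10. (¬p4 ∨ ¬p5 ∨ ¬p1) — ¬p5 is true.
  11. (¬p5 ∨ ¬p3 ∨ ¬p4) — ¬p5 is true.
  12. (p4 ∨ ¬p1 ∨ p2) — ¬p1 is true.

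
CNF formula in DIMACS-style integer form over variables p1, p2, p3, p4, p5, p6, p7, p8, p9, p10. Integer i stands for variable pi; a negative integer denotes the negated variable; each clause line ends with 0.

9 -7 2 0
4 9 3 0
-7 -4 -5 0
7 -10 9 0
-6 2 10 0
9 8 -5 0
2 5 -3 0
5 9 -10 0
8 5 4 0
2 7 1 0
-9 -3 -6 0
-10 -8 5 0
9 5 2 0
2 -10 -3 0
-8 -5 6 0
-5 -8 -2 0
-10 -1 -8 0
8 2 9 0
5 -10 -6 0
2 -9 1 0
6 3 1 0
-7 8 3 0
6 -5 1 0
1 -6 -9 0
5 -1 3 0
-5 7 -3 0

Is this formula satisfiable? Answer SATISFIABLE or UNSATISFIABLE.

SATISFIABLE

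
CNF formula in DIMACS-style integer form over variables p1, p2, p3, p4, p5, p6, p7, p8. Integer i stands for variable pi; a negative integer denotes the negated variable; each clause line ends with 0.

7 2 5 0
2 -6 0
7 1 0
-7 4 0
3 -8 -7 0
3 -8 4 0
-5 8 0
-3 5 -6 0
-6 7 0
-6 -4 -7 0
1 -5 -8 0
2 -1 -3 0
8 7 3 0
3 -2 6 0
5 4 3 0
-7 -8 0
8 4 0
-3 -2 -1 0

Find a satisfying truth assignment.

Set p1 = True and propagate.
For the remaining variables, p2 = False, p3 = False, p4 = True, p5 = False, p6 = False, p7 = True, p8 = False works.
Check each clause:
  1. (p2 OR p7 OR p5) — p7 is true.
  2. (NOT p6 OR p2) — NOT p6 is true.
  3. (p7 OR p1) — p1 is true.
  4. (NOT p7 OR p4) — p4 is true.
  5. (p3 OR NOT p7 OR NOT p8) — NOT p8 is true.
  6. (p4 OR NOT p8 OR p3) — NOT p8 is true.
  7. (p8 OR NOT p5) — NOT p5 is true.
  8. (p5 OR NOT p6 OR NOT p3) — NOT p6 is true.
  9. (NOT p6 OR p7) — NOT p6 is true.
  10. (NOT p4 OR NOT p6 OR NOT p7) — NOT p6 is true.
  11. (NOT p5 OR p1 OR NOT p8) — NOT p8 is true.
  12. (NOT p1 OR NOT p3 OR p2) — NOT p3 is true.
  13. (p3 OR p8 OR p7) — p7 is true.
  14. (p3 OR p6 OR NOT p2) — NOT p2 is true.
  15. (p3 OR p5 OR p4) — p4 is true.
  16. (NOT p7 OR NOT p8) — NOT p8 is true.
  17. (p4 OR p8) — p4 is true.
  18. (NOT p1 OR NOT p3 OR NOT p2) — NOT p3 is true.

p1=T  p2=F  p3=F  p4=T  p5=F  p6=F  p7=T  p8=F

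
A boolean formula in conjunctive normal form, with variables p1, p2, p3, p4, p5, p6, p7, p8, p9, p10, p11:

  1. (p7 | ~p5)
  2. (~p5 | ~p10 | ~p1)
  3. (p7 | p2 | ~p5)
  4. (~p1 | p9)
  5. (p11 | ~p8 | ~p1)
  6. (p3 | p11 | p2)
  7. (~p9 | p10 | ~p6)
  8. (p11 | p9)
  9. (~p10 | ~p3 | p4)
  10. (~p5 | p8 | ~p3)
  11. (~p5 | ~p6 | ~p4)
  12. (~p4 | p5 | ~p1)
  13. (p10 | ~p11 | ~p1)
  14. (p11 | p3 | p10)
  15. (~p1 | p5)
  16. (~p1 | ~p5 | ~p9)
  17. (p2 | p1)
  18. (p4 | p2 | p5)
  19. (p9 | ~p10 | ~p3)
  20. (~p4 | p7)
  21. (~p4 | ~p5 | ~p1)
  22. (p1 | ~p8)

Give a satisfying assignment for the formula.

p1 = False, p2 = True, p3 = True, p4 = True, p5 = False, p6 = True, p7 = True, p8 = False, p9 = False, p10 = False, p11 = True

Pure literal: p2 appears only positively; assign p2 = True.
p7 occurs only positively in the remaining clauses — set p7 = True.
Set p1 = False and propagate.
  then p8 is forced to False.
Try p3 = True.
  then p5 is forced to False.
Set p4 = True and propagate.
The remaining clauses are satisfied by p6 = True, p9 = False, p10 = False, p11 = True.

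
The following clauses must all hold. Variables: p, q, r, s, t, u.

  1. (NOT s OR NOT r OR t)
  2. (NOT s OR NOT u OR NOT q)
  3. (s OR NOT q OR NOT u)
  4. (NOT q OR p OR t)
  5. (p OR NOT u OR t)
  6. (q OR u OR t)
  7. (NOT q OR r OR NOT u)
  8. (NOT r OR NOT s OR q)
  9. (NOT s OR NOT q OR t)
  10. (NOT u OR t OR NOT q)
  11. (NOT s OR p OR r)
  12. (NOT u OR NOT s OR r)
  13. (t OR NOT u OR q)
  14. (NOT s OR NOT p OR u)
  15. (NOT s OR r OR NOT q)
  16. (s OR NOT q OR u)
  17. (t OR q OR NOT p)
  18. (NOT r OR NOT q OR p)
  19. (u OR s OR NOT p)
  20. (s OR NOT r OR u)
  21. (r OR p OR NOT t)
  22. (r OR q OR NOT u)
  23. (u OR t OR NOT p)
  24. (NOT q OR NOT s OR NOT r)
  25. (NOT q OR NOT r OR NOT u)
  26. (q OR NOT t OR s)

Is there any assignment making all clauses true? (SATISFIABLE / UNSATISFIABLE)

q = True:
  s = True:
    propagation gives u=False, t=True, p=False, r=True; an empty clause results — contradiction.
  s = False:
    propagation gives u=False; an empty clause results — contradiction.
q = False:
  u = True:
    propagation gives t=True, r=True, s=False; an empty clause results — contradiction.
  u = False:
    propagation gives t=True, s=True, r=False, p=True; an empty clause results — contradiction.
Every branch closes, so no satisfying assignment exists.

UNSATISFIABLE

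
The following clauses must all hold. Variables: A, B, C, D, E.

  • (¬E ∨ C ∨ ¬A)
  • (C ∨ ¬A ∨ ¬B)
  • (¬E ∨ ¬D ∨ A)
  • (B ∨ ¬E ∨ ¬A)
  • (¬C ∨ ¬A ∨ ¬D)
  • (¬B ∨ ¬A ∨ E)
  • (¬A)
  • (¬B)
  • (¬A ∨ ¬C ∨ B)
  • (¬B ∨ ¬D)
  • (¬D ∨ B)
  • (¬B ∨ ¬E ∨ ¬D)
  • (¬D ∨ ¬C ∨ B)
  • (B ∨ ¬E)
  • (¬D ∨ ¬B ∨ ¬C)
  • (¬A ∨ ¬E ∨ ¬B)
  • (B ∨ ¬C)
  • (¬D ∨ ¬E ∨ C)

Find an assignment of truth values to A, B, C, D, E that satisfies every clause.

Unit propagation: (¬A) forces A = False.
The clause (¬B) is unit: B must be False.
Unit propagation: (¬D) forces D = False.
Unit propagation: (¬E) forces E = False.
(¬C) is a unit clause, so C = False.

A=0, B=0, C=0, D=0, E=0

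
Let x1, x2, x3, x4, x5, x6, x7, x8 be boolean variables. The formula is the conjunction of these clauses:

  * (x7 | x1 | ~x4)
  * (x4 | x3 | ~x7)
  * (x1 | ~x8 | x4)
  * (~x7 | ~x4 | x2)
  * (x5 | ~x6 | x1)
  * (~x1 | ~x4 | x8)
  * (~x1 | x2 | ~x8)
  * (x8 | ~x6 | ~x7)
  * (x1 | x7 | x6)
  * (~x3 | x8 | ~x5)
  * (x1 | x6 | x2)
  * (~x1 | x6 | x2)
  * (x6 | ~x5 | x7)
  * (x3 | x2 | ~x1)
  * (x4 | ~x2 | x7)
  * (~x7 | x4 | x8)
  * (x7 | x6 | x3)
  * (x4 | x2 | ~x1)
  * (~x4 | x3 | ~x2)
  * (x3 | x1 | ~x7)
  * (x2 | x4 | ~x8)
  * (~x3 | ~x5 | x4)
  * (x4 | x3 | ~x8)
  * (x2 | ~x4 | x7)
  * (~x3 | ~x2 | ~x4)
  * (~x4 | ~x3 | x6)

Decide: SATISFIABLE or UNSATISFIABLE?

SATISFIABLE

Try x1 = False.
For the remaining variables, x2 = False, x3 = False, x4 = False, x5 = True, x6 = True, x7 = False, x8 = False works.
So x1=False, x2=False, x3=False, x4=False, x5=True, x6=True, x7=False, x8=False is a satisfying assignment.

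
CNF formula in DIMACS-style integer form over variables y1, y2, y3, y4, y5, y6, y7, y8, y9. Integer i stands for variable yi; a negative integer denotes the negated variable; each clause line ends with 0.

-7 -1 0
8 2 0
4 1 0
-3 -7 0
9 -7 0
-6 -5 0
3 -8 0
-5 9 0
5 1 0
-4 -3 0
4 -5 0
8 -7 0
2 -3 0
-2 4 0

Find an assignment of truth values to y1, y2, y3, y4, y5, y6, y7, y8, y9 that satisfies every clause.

y1=True  y2=True  y3=False  y4=True  y5=False  y6=True  y7=False  y8=False  y9=False

y7 occurs only negated in the remaining clauses — set y7 = False.
Try y1 = True.
Set y2 = True and propagate.
  then y4 is forced to True.
  then y3 is forced to False.
  then y8 is forced to False.
Set y5 = False and propagate.
y6, y9 are now unconstrained; take y6 = True, y9 = False.
Every clause has at least one true literal under this assignment.
Check each clause:
  1. (~y1 \/ ~y7) — ~y7 is true.
  2. (y8 \/ y2) — y2 is true.
  3. (y1 \/ y4) — y1 is true.
  4. (~y7 \/ ~y3) — ~y7 is true.
  5. (~y7 \/ y9) — ~y7 is true.
  6. (~y6 \/ ~y5) — ~y5 is true.
  7. (y3 \/ ~y8) — ~y8 is true.
  8. (~y5 \/ y9) — ~y5 is true.
  9. (y1 \/ y5) — y1 is true.
  10. (~y3 \/ ~y4) — ~y3 is true.
  11. (y4 \/ ~y5) — ~y5 is true.
  12. (~y7 \/ y8) — ~y7 is true.
  13. (y2 \/ ~y3) — y2 is true.
  14. (~y2 \/ y4) — y4 is true.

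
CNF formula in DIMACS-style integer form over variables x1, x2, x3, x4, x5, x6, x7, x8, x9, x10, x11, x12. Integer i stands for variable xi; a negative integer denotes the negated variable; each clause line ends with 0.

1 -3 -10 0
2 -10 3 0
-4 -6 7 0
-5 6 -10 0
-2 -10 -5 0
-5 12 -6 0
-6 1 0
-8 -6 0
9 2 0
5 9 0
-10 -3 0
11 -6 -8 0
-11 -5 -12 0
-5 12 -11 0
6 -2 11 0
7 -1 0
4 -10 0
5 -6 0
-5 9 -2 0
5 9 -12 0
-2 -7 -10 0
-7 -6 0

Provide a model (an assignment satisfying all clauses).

x1=True, x2=False, x3=False, x4=False, x5=False, x6=False, x7=True, x8=True, x9=True, x10=False, x11=False, x12=False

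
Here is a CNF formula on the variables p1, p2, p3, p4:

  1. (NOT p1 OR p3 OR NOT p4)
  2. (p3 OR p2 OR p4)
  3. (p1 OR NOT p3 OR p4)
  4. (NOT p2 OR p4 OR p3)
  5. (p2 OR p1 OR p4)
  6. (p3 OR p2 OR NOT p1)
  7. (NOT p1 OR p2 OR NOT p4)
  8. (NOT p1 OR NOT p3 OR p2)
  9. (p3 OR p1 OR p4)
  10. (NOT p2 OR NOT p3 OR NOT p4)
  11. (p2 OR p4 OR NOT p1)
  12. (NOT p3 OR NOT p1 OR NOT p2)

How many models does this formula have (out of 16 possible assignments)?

3

The models are:
  p1=F p2=F p3=F p4=T
  p1=F p2=F p3=T p4=T
  p1=F p2=T p3=F p4=T
Count: 3.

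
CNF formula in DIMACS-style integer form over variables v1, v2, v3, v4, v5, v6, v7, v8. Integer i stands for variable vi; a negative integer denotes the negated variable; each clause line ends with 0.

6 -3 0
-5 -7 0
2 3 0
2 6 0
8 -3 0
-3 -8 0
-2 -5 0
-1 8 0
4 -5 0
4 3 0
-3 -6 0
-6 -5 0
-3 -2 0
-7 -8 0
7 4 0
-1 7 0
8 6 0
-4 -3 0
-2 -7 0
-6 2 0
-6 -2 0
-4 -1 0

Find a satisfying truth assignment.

Pure literal: v1 appears only negated; assign v1 = False.
v5 occurs only negated in the remaining clauses — set v5 = False.
Branch on v2: take v2 = True.
  then v3 is forced to False.
  then v4 is forced to True.
  then v7 is forced to False.
  then v6 is forced to False.
  then v8 is forced to True.

v1=F, v2=T, v3=F, v4=T, v5=F, v6=F, v7=F, v8=T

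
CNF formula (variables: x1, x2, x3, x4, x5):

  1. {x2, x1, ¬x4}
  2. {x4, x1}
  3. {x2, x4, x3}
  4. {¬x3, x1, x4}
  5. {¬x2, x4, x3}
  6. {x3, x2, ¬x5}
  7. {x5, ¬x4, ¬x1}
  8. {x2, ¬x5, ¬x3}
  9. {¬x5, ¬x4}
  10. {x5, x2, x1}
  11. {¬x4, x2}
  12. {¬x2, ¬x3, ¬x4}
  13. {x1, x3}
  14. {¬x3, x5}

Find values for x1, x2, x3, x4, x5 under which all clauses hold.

x1 = T  x2 = T  x3 = T  x4 = F  x5 = T

Set x1 = True and propagate.
The remaining clauses are satisfied by x2 = True, x3 = True, x4 = False, x5 = True.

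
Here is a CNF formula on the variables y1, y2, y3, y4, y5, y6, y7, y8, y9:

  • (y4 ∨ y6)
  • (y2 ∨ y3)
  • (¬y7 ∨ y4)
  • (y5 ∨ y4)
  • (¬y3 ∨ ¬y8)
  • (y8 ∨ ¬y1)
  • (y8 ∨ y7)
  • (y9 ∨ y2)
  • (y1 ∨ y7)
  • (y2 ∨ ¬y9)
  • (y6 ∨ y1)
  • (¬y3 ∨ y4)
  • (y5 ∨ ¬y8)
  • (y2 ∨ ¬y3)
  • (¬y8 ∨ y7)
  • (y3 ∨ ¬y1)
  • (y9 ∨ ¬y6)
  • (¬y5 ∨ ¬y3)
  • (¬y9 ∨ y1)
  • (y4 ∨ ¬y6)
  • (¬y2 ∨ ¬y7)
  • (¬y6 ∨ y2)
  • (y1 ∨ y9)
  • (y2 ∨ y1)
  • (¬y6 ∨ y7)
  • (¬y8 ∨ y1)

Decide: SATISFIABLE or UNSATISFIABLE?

UNSATISFIABLE

y1 = True:
  propagation gives y8=True, y3=False; an empty clause results — contradiction.
y1 = False:
  propagation gives y7=True, y4=True, y6=True, y9=True; an empty clause results — contradiction.
Every branch closes, so no satisfying assignment exists.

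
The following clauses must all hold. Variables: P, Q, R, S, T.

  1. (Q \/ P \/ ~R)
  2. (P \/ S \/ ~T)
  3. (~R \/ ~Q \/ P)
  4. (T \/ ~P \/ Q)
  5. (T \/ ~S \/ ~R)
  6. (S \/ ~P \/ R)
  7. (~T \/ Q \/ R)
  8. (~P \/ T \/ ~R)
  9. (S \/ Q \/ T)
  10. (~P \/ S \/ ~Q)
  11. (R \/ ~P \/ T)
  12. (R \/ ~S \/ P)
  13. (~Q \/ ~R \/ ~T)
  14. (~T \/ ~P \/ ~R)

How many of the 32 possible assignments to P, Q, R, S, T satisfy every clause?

2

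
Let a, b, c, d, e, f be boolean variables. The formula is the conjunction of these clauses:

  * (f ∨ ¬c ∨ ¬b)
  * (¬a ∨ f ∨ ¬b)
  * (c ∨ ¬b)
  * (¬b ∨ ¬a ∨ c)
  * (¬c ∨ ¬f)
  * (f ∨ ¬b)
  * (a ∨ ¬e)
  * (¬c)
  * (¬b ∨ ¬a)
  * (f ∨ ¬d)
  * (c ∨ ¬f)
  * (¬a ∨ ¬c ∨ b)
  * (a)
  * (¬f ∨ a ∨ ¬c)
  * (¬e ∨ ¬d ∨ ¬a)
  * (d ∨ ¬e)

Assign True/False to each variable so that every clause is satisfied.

a = True, b = False, c = False, d = False, e = False, f = False

Unit propagation: (¬c) forces c = False.
The clause (¬b) is unit: b must be False.
Unit propagation: (¬f) forces f = False.
The clause (¬d) is unit: d must be False.
The clause (a) is unit: a must be True.
Unit propagation: (¬e) forces e = False.
Check each clause:
  1. (¬c ∨ ¬b ∨ f) — ¬c is true.
  2. (f ∨ ¬a ∨ ¬b) — ¬b is true.
  3. (¬b ∨ c) — ¬b is true.
  4. (c ∨ ¬b ∨ ¬a) — ¬b is true.
  5. (¬c ∨ ¬f) — ¬f is true.
  6. (¬b ∨ f) — ¬b is true.
  7. (¬e ∨ a) — a is true.
  8. (¬c) — ¬c is true.
  9. (¬b ∨ ¬a) — ¬b is true.
  10. (¬d ∨ f) — ¬d is true.
  11. (¬f ∨ c) — ¬f is true.
  12. (¬c ∨ ¬a ∨ b) — ¬c is true.
  13. (a) — a is true.
  14. (¬c ∨ ¬f ∨ a) — a is true.
  15. (¬d ∨ ¬a ∨ ¬e) — ¬e is true.
  16. (d ∨ ¬e) — ¬e is true.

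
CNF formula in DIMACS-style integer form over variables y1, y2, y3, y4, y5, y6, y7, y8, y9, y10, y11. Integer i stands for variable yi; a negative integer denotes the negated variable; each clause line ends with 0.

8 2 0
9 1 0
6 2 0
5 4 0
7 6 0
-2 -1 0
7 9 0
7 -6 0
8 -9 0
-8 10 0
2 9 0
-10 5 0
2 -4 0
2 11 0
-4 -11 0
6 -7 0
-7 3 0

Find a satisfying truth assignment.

y1 = False  y2 = False  y3 = True  y4 = False  y5 = True  y6 = True  y7 = True  y8 = True  y9 = True  y10 = True  y11 = True

y3 occurs only positively in the remaining clauses — set y3 = True.
y5 occurs only positively in the remaining clauses — set y5 = True.
Try y1 = False.
  then y9 is forced to True.
  then y8 is forced to True.
  then y10 is forced to True.
Try y2 = False.
  then y6 is forced to True.
  then y7 is forced to True.
  then y4 is forced to False.
  then y11 is forced to True.
Every clause has at least one true literal under this assignment.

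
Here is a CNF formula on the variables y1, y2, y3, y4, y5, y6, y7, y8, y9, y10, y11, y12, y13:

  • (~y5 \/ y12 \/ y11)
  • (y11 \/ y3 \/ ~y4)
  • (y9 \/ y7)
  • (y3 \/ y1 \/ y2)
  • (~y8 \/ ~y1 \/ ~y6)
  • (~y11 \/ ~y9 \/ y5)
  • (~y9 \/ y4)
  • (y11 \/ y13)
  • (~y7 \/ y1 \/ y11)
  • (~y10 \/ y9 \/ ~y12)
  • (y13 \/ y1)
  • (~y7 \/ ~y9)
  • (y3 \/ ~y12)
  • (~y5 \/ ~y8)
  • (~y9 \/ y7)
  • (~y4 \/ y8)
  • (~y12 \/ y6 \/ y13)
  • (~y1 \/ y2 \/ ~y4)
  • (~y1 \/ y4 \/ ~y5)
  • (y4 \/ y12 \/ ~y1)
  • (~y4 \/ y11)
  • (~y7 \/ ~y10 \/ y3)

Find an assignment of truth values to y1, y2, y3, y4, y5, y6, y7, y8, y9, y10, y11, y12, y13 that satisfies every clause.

y1 = 0  y2 = 0  y3 = 1  y4 = 1  y5 = 0  y6 = 1  y7 = 1  y8 = 1  y9 = 0  y10 = 0  y11 = 1  y12 = 1  y13 = 1

Check each clause:
  1. (y12 \/ y11 \/ ~y5) — y11 is true.
  2. (y3 \/ y11 \/ ~y4) — y3 is true.
  3. (y7 \/ y9) — y7 is true.
  4. (y2 \/ y1 \/ y3) — y3 is true.
  5. (~y1 \/ ~y6 \/ ~y8) — ~y1 is true.
  6. (~y9 \/ y5 \/ ~y11) — ~y9 is true.
  7. (~y9 \/ y4) — y4 is true.
  8. (y13 \/ y11) — y11 is true.
  9. (~y7 \/ y11 \/ y1) — y11 is true.
  10. (y9 \/ ~y10 \/ ~y12) — ~y10 is true.
  11. (y1 \/ y13) — y13 is true.
  12. (~y7 \/ ~y9) — ~y9 is true.
  13. (y3 \/ ~y12) — y3 is true.
  14. (~y8 \/ ~y5) — ~y5 is true.
  15. (y7 \/ ~y9) — y7 is true.
  16. (~y4 \/ y8) — y8 is true.
  17. (y6 \/ y13 \/ ~y12) — y13 is true.
  18. (~y4 \/ ~y1 \/ y2) — ~y1 is true.
  19. (~y5 \/ y4 \/ ~y1) — ~y5 is true.
  20. (~y1 \/ y12 \/ y4) — y12 is true.
  21. (~y4 \/ y11) — y11 is true.
  22. (~y7 \/ y3 \/ ~y10) — y3 is true.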